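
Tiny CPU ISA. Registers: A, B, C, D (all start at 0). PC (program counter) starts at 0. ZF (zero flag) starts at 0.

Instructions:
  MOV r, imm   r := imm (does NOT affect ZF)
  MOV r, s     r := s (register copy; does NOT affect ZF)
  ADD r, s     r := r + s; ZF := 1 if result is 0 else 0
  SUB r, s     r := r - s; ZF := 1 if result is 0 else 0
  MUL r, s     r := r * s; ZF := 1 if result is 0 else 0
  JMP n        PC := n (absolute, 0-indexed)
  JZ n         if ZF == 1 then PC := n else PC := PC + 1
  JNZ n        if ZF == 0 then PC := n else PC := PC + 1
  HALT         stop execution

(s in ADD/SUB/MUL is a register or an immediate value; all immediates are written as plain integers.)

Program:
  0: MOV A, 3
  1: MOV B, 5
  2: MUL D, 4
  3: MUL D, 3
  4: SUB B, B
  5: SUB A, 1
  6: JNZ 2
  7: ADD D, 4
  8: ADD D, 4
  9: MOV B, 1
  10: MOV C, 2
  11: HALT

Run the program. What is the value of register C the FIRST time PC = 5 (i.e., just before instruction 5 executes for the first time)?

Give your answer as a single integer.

Step 1: PC=0 exec 'MOV A, 3'. After: A=3 B=0 C=0 D=0 ZF=0 PC=1
Step 2: PC=1 exec 'MOV B, 5'. After: A=3 B=5 C=0 D=0 ZF=0 PC=2
Step 3: PC=2 exec 'MUL D, 4'. After: A=3 B=5 C=0 D=0 ZF=1 PC=3
Step 4: PC=3 exec 'MUL D, 3'. After: A=3 B=5 C=0 D=0 ZF=1 PC=4
Step 5: PC=4 exec 'SUB B, B'. After: A=3 B=0 C=0 D=0 ZF=1 PC=5
First time PC=5: C=0

0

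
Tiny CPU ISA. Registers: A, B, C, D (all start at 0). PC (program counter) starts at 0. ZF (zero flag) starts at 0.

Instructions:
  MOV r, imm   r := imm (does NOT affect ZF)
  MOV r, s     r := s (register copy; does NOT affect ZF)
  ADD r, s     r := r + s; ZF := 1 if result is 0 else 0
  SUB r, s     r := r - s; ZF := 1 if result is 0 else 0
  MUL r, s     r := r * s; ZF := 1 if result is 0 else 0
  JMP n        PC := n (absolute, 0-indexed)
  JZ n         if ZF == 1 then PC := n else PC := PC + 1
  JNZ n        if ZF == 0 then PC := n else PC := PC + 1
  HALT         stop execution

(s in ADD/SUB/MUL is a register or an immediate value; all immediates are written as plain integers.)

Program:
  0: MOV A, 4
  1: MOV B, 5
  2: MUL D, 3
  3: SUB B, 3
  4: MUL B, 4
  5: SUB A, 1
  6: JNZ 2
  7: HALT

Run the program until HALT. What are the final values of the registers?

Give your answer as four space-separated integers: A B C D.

Answer: 0 260 0 0

Derivation:
Step 1: PC=0 exec 'MOV A, 4'. After: A=4 B=0 C=0 D=0 ZF=0 PC=1
Step 2: PC=1 exec 'MOV B, 5'. After: A=4 B=5 C=0 D=0 ZF=0 PC=2
Step 3: PC=2 exec 'MUL D, 3'. After: A=4 B=5 C=0 D=0 ZF=1 PC=3
Step 4: PC=3 exec 'SUB B, 3'. After: A=4 B=2 C=0 D=0 ZF=0 PC=4
Step 5: PC=4 exec 'MUL B, 4'. After: A=4 B=8 C=0 D=0 ZF=0 PC=5
Step 6: PC=5 exec 'SUB A, 1'. After: A=3 B=8 C=0 D=0 ZF=0 PC=6
Step 7: PC=6 exec 'JNZ 2'. After: A=3 B=8 C=0 D=0 ZF=0 PC=2
Step 8: PC=2 exec 'MUL D, 3'. After: A=3 B=8 C=0 D=0 ZF=1 PC=3
Step 9: PC=3 exec 'SUB B, 3'. After: A=3 B=5 C=0 D=0 ZF=0 PC=4
Step 10: PC=4 exec 'MUL B, 4'. After: A=3 B=20 C=0 D=0 ZF=0 PC=5
Step 11: PC=5 exec 'SUB A, 1'. After: A=2 B=20 C=0 D=0 ZF=0 PC=6
Step 12: PC=6 exec 'JNZ 2'. After: A=2 B=20 C=0 D=0 ZF=0 PC=2
Step 13: PC=2 exec 'MUL D, 3'. After: A=2 B=20 C=0 D=0 ZF=1 PC=3
Step 14: PC=3 exec 'SUB B, 3'. After: A=2 B=17 C=0 D=0 ZF=0 PC=4
Step 15: PC=4 exec 'MUL B, 4'. After: A=2 B=68 C=0 D=0 ZF=0 PC=5
Step 16: PC=5 exec 'SUB A, 1'. After: A=1 B=68 C=0 D=0 ZF=0 PC=6
Step 17: PC=6 exec 'JNZ 2'. After: A=1 B=68 C=0 D=0 ZF=0 PC=2
Step 18: PC=2 exec 'MUL D, 3'. After: A=1 B=68 C=0 D=0 ZF=1 PC=3
Step 19: PC=3 exec 'SUB B, 3'. After: A=1 B=65 C=0 D=0 ZF=0 PC=4
Step 20: PC=4 exec 'MUL B, 4'. After: A=1 B=260 C=0 D=0 ZF=0 PC=5
Step 21: PC=5 exec 'SUB A, 1'. After: A=0 B=260 C=0 D=0 ZF=1 PC=6
Step 22: PC=6 exec 'JNZ 2'. After: A=0 B=260 C=0 D=0 ZF=1 PC=7
Step 23: PC=7 exec 'HALT'. After: A=0 B=260 C=0 D=0 ZF=1 PC=7 HALTED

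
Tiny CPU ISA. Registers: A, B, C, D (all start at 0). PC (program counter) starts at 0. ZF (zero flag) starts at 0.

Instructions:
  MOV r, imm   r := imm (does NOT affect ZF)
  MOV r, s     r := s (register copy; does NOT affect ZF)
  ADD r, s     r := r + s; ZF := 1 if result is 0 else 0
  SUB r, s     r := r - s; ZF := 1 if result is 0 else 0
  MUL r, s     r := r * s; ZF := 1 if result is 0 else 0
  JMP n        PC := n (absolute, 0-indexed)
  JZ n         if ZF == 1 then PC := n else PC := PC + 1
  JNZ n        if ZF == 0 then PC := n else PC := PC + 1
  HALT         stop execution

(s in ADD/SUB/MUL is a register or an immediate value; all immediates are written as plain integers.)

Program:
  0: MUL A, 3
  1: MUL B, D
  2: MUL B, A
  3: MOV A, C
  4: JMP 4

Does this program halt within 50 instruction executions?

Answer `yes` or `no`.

Step 1: PC=0 exec 'MUL A, 3'. After: A=0 B=0 C=0 D=0 ZF=1 PC=1
Step 2: PC=1 exec 'MUL B, D'. After: A=0 B=0 C=0 D=0 ZF=1 PC=2
Step 3: PC=2 exec 'MUL B, A'. After: A=0 B=0 C=0 D=0 ZF=1 PC=3
Step 4: PC=3 exec 'MOV A, C'. After: A=0 B=0 C=0 D=0 ZF=1 PC=4
Step 5: PC=4 exec 'JMP 4'. After: A=0 B=0 C=0 D=0 ZF=1 PC=4
State after step 5 equals state after step 4: the program is in a cycle of length 1 and will never halt.

Answer: no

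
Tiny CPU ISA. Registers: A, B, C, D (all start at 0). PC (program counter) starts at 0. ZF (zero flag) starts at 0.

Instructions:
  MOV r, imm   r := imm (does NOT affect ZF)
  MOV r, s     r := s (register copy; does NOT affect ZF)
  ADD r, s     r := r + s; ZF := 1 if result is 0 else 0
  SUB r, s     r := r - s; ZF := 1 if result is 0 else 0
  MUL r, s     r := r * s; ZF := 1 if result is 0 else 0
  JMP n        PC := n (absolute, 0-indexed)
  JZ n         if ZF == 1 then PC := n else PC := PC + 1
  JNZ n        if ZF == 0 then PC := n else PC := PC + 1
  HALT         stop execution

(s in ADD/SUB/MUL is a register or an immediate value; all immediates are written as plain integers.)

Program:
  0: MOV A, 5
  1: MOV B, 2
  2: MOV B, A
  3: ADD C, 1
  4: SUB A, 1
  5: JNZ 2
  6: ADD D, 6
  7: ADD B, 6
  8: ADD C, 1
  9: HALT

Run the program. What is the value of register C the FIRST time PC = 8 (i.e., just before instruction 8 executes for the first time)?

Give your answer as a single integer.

Step 1: PC=0 exec 'MOV A, 5'. After: A=5 B=0 C=0 D=0 ZF=0 PC=1
Step 2: PC=1 exec 'MOV B, 2'. After: A=5 B=2 C=0 D=0 ZF=0 PC=2
Step 3: PC=2 exec 'MOV B, A'. After: A=5 B=5 C=0 D=0 ZF=0 PC=3
Step 4: PC=3 exec 'ADD C, 1'. After: A=5 B=5 C=1 D=0 ZF=0 PC=4
Step 5: PC=4 exec 'SUB A, 1'. After: A=4 B=5 C=1 D=0 ZF=0 PC=5
Step 6: PC=5 exec 'JNZ 2'. After: A=4 B=5 C=1 D=0 ZF=0 PC=2
Step 7: PC=2 exec 'MOV B, A'. After: A=4 B=4 C=1 D=0 ZF=0 PC=3
Step 8: PC=3 exec 'ADD C, 1'. After: A=4 B=4 C=2 D=0 ZF=0 PC=4
Step 9: PC=4 exec 'SUB A, 1'. After: A=3 B=4 C=2 D=0 ZF=0 PC=5
Step 10: PC=5 exec 'JNZ 2'. After: A=3 B=4 C=2 D=0 ZF=0 PC=2
Step 11: PC=2 exec 'MOV B, A'. After: A=3 B=3 C=2 D=0 ZF=0 PC=3
Step 12: PC=3 exec 'ADD C, 1'. After: A=3 B=3 C=3 D=0 ZF=0 PC=4
Step 13: PC=4 exec 'SUB A, 1'. After: A=2 B=3 C=3 D=0 ZF=0 PC=5
Step 14: PC=5 exec 'JNZ 2'. After: A=2 B=3 C=3 D=0 ZF=0 PC=2
Step 15: PC=2 exec 'MOV B, A'. After: A=2 B=2 C=3 D=0 ZF=0 PC=3
Step 16: PC=3 exec 'ADD C, 1'. After: A=2 B=2 C=4 D=0 ZF=0 PC=4
Step 17: PC=4 exec 'SUB A, 1'. After: A=1 B=2 C=4 D=0 ZF=0 PC=5
Step 18: PC=5 exec 'JNZ 2'. After: A=1 B=2 C=4 D=0 ZF=0 PC=2
Step 19: PC=2 exec 'MOV B, A'. After: A=1 B=1 C=4 D=0 ZF=0 PC=3
Step 20: PC=3 exec 'ADD C, 1'. After: A=1 B=1 C=5 D=0 ZF=0 PC=4
Step 21: PC=4 exec 'SUB A, 1'. After: A=0 B=1 C=5 D=0 ZF=1 PC=5
Step 22: PC=5 exec 'JNZ 2'. After: A=0 B=1 C=5 D=0 ZF=1 PC=6
Step 23: PC=6 exec 'ADD D, 6'. After: A=0 B=1 C=5 D=6 ZF=0 PC=7
Step 24: PC=7 exec 'ADD B, 6'. After: A=0 B=7 C=5 D=6 ZF=0 PC=8
First time PC=8: C=5

5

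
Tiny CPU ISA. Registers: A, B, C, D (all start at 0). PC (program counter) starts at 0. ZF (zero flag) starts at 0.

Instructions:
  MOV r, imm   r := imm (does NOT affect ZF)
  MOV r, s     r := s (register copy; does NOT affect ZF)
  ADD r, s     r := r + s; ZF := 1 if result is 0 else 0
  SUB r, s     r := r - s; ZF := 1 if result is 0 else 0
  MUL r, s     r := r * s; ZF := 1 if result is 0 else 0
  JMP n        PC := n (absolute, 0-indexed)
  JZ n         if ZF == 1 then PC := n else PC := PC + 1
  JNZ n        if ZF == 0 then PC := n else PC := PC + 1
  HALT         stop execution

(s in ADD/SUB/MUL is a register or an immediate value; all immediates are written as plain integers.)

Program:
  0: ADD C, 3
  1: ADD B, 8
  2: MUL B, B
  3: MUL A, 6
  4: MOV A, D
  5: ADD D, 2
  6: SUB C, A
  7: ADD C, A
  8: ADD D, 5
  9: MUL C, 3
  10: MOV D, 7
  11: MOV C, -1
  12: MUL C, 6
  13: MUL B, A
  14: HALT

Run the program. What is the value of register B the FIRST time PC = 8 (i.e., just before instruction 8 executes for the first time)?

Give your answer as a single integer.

Step 1: PC=0 exec 'ADD C, 3'. After: A=0 B=0 C=3 D=0 ZF=0 PC=1
Step 2: PC=1 exec 'ADD B, 8'. After: A=0 B=8 C=3 D=0 ZF=0 PC=2
Step 3: PC=2 exec 'MUL B, B'. After: A=0 B=64 C=3 D=0 ZF=0 PC=3
Step 4: PC=3 exec 'MUL A, 6'. After: A=0 B=64 C=3 D=0 ZF=1 PC=4
Step 5: PC=4 exec 'MOV A, D'. After: A=0 B=64 C=3 D=0 ZF=1 PC=5
Step 6: PC=5 exec 'ADD D, 2'. After: A=0 B=64 C=3 D=2 ZF=0 PC=6
Step 7: PC=6 exec 'SUB C, A'. After: A=0 B=64 C=3 D=2 ZF=0 PC=7
Step 8: PC=7 exec 'ADD C, A'. After: A=0 B=64 C=3 D=2 ZF=0 PC=8
First time PC=8: B=64

64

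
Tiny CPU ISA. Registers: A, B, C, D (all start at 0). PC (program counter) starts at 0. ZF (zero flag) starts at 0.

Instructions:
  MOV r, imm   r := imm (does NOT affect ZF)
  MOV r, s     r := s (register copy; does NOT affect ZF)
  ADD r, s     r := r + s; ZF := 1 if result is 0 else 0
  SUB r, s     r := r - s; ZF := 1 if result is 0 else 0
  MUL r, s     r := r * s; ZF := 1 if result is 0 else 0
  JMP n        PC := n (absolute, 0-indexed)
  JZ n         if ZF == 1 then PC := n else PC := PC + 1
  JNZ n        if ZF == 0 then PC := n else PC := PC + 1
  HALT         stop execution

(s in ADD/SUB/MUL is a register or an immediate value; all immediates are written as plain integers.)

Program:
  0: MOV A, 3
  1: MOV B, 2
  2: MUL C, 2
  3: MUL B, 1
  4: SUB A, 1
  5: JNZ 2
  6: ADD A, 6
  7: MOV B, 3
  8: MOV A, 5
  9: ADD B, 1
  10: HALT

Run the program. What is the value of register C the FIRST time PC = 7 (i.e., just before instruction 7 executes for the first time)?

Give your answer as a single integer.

Step 1: PC=0 exec 'MOV A, 3'. After: A=3 B=0 C=0 D=0 ZF=0 PC=1
Step 2: PC=1 exec 'MOV B, 2'. After: A=3 B=2 C=0 D=0 ZF=0 PC=2
Step 3: PC=2 exec 'MUL C, 2'. After: A=3 B=2 C=0 D=0 ZF=1 PC=3
Step 4: PC=3 exec 'MUL B, 1'. After: A=3 B=2 C=0 D=0 ZF=0 PC=4
Step 5: PC=4 exec 'SUB A, 1'. After: A=2 B=2 C=0 D=0 ZF=0 PC=5
Step 6: PC=5 exec 'JNZ 2'. After: A=2 B=2 C=0 D=0 ZF=0 PC=2
Step 7: PC=2 exec 'MUL C, 2'. After: A=2 B=2 C=0 D=0 ZF=1 PC=3
Step 8: PC=3 exec 'MUL B, 1'. After: A=2 B=2 C=0 D=0 ZF=0 PC=4
Step 9: PC=4 exec 'SUB A, 1'. After: A=1 B=2 C=0 D=0 ZF=0 PC=5
Step 10: PC=5 exec 'JNZ 2'. After: A=1 B=2 C=0 D=0 ZF=0 PC=2
Step 11: PC=2 exec 'MUL C, 2'. After: A=1 B=2 C=0 D=0 ZF=1 PC=3
Step 12: PC=3 exec 'MUL B, 1'. After: A=1 B=2 C=0 D=0 ZF=0 PC=4
Step 13: PC=4 exec 'SUB A, 1'. After: A=0 B=2 C=0 D=0 ZF=1 PC=5
Step 14: PC=5 exec 'JNZ 2'. After: A=0 B=2 C=0 D=0 ZF=1 PC=6
Step 15: PC=6 exec 'ADD A, 6'. After: A=6 B=2 C=0 D=0 ZF=0 PC=7
First time PC=7: C=0

0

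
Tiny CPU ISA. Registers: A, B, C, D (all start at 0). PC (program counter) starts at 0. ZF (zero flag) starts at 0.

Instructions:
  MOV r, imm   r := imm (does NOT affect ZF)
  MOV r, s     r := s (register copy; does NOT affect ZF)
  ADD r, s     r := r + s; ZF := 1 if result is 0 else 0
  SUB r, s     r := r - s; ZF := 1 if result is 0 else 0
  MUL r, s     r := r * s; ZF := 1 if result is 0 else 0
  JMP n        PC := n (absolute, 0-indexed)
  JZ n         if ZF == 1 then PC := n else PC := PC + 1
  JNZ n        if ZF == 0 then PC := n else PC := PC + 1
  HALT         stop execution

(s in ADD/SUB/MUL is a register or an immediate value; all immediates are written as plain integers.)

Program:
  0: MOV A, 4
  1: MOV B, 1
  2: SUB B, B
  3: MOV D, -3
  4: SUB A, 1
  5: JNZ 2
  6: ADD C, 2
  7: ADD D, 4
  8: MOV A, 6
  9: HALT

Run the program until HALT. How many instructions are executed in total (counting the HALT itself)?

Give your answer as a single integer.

Answer: 22

Derivation:
Step 1: PC=0 exec 'MOV A, 4'. After: A=4 B=0 C=0 D=0 ZF=0 PC=1
Step 2: PC=1 exec 'MOV B, 1'. After: A=4 B=1 C=0 D=0 ZF=0 PC=2
Step 3: PC=2 exec 'SUB B, B'. After: A=4 B=0 C=0 D=0 ZF=1 PC=3
Step 4: PC=3 exec 'MOV D, -3'. After: A=4 B=0 C=0 D=-3 ZF=1 PC=4
Step 5: PC=4 exec 'SUB A, 1'. After: A=3 B=0 C=0 D=-3 ZF=0 PC=5
Step 6: PC=5 exec 'JNZ 2'. After: A=3 B=0 C=0 D=-3 ZF=0 PC=2
Step 7: PC=2 exec 'SUB B, B'. After: A=3 B=0 C=0 D=-3 ZF=1 PC=3
Step 8: PC=3 exec 'MOV D, -3'. After: A=3 B=0 C=0 D=-3 ZF=1 PC=4
Step 9: PC=4 exec 'SUB A, 1'. After: A=2 B=0 C=0 D=-3 ZF=0 PC=5
Step 10: PC=5 exec 'JNZ 2'. After: A=2 B=0 C=0 D=-3 ZF=0 PC=2
Step 11: PC=2 exec 'SUB B, B'. After: A=2 B=0 C=0 D=-3 ZF=1 PC=3
Step 12: PC=3 exec 'MOV D, -3'. After: A=2 B=0 C=0 D=-3 ZF=1 PC=4
Step 13: PC=4 exec 'SUB A, 1'. After: A=1 B=0 C=0 D=-3 ZF=0 PC=5
Step 14: PC=5 exec 'JNZ 2'. After: A=1 B=0 C=0 D=-3 ZF=0 PC=2
Step 15: PC=2 exec 'SUB B, B'. After: A=1 B=0 C=0 D=-3 ZF=1 PC=3
Step 16: PC=3 exec 'MOV D, -3'. After: A=1 B=0 C=0 D=-3 ZF=1 PC=4
Step 17: PC=4 exec 'SUB A, 1'. After: A=0 B=0 C=0 D=-3 ZF=1 PC=5
Step 18: PC=5 exec 'JNZ 2'. After: A=0 B=0 C=0 D=-3 ZF=1 PC=6
Step 19: PC=6 exec 'ADD C, 2'. After: A=0 B=0 C=2 D=-3 ZF=0 PC=7
Step 20: PC=7 exec 'ADD D, 4'. After: A=0 B=0 C=2 D=1 ZF=0 PC=8
Step 21: PC=8 exec 'MOV A, 6'. After: A=6 B=0 C=2 D=1 ZF=0 PC=9
Step 22: PC=9 exec 'HALT'. After: A=6 B=0 C=2 D=1 ZF=0 PC=9 HALTED
Total instructions executed: 22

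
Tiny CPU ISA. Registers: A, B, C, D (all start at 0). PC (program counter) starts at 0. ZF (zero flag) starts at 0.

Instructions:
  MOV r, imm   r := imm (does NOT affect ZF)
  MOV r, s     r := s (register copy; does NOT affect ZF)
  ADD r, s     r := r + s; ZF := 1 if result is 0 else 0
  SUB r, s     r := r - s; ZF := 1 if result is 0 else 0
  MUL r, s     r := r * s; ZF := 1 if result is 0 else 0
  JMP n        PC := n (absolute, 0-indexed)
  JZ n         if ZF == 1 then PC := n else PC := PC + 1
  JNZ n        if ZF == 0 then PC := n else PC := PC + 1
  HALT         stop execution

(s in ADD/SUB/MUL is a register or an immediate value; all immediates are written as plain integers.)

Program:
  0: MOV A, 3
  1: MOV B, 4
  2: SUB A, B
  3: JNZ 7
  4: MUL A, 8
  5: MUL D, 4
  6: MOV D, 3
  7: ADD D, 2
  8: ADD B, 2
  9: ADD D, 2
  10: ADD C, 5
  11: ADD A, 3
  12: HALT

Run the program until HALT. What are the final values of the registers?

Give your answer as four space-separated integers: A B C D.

Step 1: PC=0 exec 'MOV A, 3'. After: A=3 B=0 C=0 D=0 ZF=0 PC=1
Step 2: PC=1 exec 'MOV B, 4'. After: A=3 B=4 C=0 D=0 ZF=0 PC=2
Step 3: PC=2 exec 'SUB A, B'. After: A=-1 B=4 C=0 D=0 ZF=0 PC=3
Step 4: PC=3 exec 'JNZ 7'. After: A=-1 B=4 C=0 D=0 ZF=0 PC=7
Step 5: PC=7 exec 'ADD D, 2'. After: A=-1 B=4 C=0 D=2 ZF=0 PC=8
Step 6: PC=8 exec 'ADD B, 2'. After: A=-1 B=6 C=0 D=2 ZF=0 PC=9
Step 7: PC=9 exec 'ADD D, 2'. After: A=-1 B=6 C=0 D=4 ZF=0 PC=10
Step 8: PC=10 exec 'ADD C, 5'. After: A=-1 B=6 C=5 D=4 ZF=0 PC=11
Step 9: PC=11 exec 'ADD A, 3'. After: A=2 B=6 C=5 D=4 ZF=0 PC=12
Step 10: PC=12 exec 'HALT'. After: A=2 B=6 C=5 D=4 ZF=0 PC=12 HALTED

Answer: 2 6 5 4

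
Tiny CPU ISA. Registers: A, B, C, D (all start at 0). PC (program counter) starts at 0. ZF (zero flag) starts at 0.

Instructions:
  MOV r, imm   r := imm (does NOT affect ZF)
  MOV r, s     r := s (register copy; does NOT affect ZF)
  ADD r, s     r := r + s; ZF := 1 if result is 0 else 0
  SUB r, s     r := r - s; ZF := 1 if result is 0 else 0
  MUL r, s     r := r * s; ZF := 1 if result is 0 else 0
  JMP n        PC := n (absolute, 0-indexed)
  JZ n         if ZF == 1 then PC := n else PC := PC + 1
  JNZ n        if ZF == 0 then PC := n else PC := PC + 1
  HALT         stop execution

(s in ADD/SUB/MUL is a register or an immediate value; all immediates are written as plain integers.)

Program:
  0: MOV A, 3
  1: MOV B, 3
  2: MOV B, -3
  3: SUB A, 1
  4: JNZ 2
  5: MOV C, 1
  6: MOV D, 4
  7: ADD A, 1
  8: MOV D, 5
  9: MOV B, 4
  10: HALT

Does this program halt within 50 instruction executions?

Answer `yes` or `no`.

Step 1: PC=0 exec 'MOV A, 3'. After: A=3 B=0 C=0 D=0 ZF=0 PC=1
Step 2: PC=1 exec 'MOV B, 3'. After: A=3 B=3 C=0 D=0 ZF=0 PC=2
Step 3: PC=2 exec 'MOV B, -3'. After: A=3 B=-3 C=0 D=0 ZF=0 PC=3
Step 4: PC=3 exec 'SUB A, 1'. After: A=2 B=-3 C=0 D=0 ZF=0 PC=4
Step 5: PC=4 exec 'JNZ 2'. After: A=2 B=-3 C=0 D=0 ZF=0 PC=2
Step 6: PC=2 exec 'MOV B, -3'. After: A=2 B=-3 C=0 D=0 ZF=0 PC=3
Step 7: PC=3 exec 'SUB A, 1'. After: A=1 B=-3 C=0 D=0 ZF=0 PC=4
Step 8: PC=4 exec 'JNZ 2'. After: A=1 B=-3 C=0 D=0 ZF=0 PC=2
Step 9: PC=2 exec 'MOV B, -3'. After: A=1 B=-3 C=0 D=0 ZF=0 PC=3
Step 10: PC=3 exec 'SUB A, 1'. After: A=0 B=-3 C=0 D=0 ZF=1 PC=4
Step 11: PC=4 exec 'JNZ 2'. After: A=0 B=-3 C=0 D=0 ZF=1 PC=5
Step 12: PC=5 exec 'MOV C, 1'. After: A=0 B=-3 C=1 D=0 ZF=1 PC=6
Step 13: PC=6 exec 'MOV D, 4'. After: A=0 B=-3 C=1 D=4 ZF=1 PC=7
Step 14: PC=7 exec 'ADD A, 1'. After: A=1 B=-3 C=1 D=4 ZF=0 PC=8
Step 15: PC=8 exec 'MOV D, 5'. After: A=1 B=-3 C=1 D=5 ZF=0 PC=9
Step 16: PC=9 exec 'MOV B, 4'. After: A=1 B=4 C=1 D=5 ZF=0 PC=10
Step 17: PC=10 exec 'HALT'. After: A=1 B=4 C=1 D=5 ZF=0 PC=10 HALTED

Answer: yes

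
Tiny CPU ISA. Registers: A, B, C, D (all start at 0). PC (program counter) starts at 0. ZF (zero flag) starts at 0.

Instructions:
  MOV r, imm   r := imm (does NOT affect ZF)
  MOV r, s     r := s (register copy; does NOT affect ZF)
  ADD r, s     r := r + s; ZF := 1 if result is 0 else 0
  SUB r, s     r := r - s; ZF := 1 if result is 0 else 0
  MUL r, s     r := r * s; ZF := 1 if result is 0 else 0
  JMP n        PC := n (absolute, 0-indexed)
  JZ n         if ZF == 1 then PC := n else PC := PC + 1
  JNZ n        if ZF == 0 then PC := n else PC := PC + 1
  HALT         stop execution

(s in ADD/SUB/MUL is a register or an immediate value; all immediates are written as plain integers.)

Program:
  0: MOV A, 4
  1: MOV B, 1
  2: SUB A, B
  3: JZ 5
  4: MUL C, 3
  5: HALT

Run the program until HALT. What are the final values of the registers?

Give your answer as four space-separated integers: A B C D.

Step 1: PC=0 exec 'MOV A, 4'. After: A=4 B=0 C=0 D=0 ZF=0 PC=1
Step 2: PC=1 exec 'MOV B, 1'. After: A=4 B=1 C=0 D=0 ZF=0 PC=2
Step 3: PC=2 exec 'SUB A, B'. After: A=3 B=1 C=0 D=0 ZF=0 PC=3
Step 4: PC=3 exec 'JZ 5'. After: A=3 B=1 C=0 D=0 ZF=0 PC=4
Step 5: PC=4 exec 'MUL C, 3'. After: A=3 B=1 C=0 D=0 ZF=1 PC=5
Step 6: PC=5 exec 'HALT'. After: A=3 B=1 C=0 D=0 ZF=1 PC=5 HALTED

Answer: 3 1 0 0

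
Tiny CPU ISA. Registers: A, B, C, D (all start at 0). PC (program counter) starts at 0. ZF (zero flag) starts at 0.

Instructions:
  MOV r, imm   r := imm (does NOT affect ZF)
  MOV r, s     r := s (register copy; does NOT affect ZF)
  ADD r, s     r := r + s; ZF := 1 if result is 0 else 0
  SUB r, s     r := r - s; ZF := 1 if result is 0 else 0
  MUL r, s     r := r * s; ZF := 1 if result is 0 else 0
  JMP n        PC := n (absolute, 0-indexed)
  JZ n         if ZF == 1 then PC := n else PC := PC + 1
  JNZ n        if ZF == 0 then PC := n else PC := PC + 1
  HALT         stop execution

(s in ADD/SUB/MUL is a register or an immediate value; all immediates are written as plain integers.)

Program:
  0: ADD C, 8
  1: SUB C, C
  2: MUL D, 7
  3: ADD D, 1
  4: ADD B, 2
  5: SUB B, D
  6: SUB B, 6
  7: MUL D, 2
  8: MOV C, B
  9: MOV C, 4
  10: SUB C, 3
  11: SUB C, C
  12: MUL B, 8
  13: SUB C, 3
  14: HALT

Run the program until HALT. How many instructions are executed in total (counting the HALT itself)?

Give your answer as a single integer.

Step 1: PC=0 exec 'ADD C, 8'. After: A=0 B=0 C=8 D=0 ZF=0 PC=1
Step 2: PC=1 exec 'SUB C, C'. After: A=0 B=0 C=0 D=0 ZF=1 PC=2
Step 3: PC=2 exec 'MUL D, 7'. After: A=0 B=0 C=0 D=0 ZF=1 PC=3
Step 4: PC=3 exec 'ADD D, 1'. After: A=0 B=0 C=0 D=1 ZF=0 PC=4
Step 5: PC=4 exec 'ADD B, 2'. After: A=0 B=2 C=0 D=1 ZF=0 PC=5
Step 6: PC=5 exec 'SUB B, D'. After: A=0 B=1 C=0 D=1 ZF=0 PC=6
Step 7: PC=6 exec 'SUB B, 6'. After: A=0 B=-5 C=0 D=1 ZF=0 PC=7
Step 8: PC=7 exec 'MUL D, 2'. After: A=0 B=-5 C=0 D=2 ZF=0 PC=8
Step 9: PC=8 exec 'MOV C, B'. After: A=0 B=-5 C=-5 D=2 ZF=0 PC=9
Step 10: PC=9 exec 'MOV C, 4'. After: A=0 B=-5 C=4 D=2 ZF=0 PC=10
Step 11: PC=10 exec 'SUB C, 3'. After: A=0 B=-5 C=1 D=2 ZF=0 PC=11
Step 12: PC=11 exec 'SUB C, C'. After: A=0 B=-5 C=0 D=2 ZF=1 PC=12
Step 13: PC=12 exec 'MUL B, 8'. After: A=0 B=-40 C=0 D=2 ZF=0 PC=13
Step 14: PC=13 exec 'SUB C, 3'. After: A=0 B=-40 C=-3 D=2 ZF=0 PC=14
Step 15: PC=14 exec 'HALT'. After: A=0 B=-40 C=-3 D=2 ZF=0 PC=14 HALTED
Total instructions executed: 15

Answer: 15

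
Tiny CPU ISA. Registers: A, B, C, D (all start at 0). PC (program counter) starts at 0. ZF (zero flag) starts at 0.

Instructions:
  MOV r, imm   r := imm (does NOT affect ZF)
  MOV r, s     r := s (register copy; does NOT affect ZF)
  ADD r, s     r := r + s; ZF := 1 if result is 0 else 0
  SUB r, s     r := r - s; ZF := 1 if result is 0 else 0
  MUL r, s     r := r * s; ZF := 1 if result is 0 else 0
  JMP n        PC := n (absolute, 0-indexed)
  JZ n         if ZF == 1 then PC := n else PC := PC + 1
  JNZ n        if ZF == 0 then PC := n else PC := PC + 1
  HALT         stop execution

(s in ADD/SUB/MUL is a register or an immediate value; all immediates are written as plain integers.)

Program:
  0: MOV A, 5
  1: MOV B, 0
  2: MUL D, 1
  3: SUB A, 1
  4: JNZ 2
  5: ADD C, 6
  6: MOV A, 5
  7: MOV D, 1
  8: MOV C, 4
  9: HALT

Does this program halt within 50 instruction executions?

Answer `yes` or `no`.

Answer: yes

Derivation:
Step 1: PC=0 exec 'MOV A, 5'. After: A=5 B=0 C=0 D=0 ZF=0 PC=1
Step 2: PC=1 exec 'MOV B, 0'. After: A=5 B=0 C=0 D=0 ZF=0 PC=2
Step 3: PC=2 exec 'MUL D, 1'. After: A=5 B=0 C=0 D=0 ZF=1 PC=3
Step 4: PC=3 exec 'SUB A, 1'. After: A=4 B=0 C=0 D=0 ZF=0 PC=4
Step 5: PC=4 exec 'JNZ 2'. After: A=4 B=0 C=0 D=0 ZF=0 PC=2
Step 6: PC=2 exec 'MUL D, 1'. After: A=4 B=0 C=0 D=0 ZF=1 PC=3
Step 7: PC=3 exec 'SUB A, 1'. After: A=3 B=0 C=0 D=0 ZF=0 PC=4
Step 8: PC=4 exec 'JNZ 2'. After: A=3 B=0 C=0 D=0 ZF=0 PC=2
Step 9: PC=2 exec 'MUL D, 1'. After: A=3 B=0 C=0 D=0 ZF=1 PC=3
Step 10: PC=3 exec 'SUB A, 1'. After: A=2 B=0 C=0 D=0 ZF=0 PC=4
Step 11: PC=4 exec 'JNZ 2'. After: A=2 B=0 C=0 D=0 ZF=0 PC=2
Step 12: PC=2 exec 'MUL D, 1'. After: A=2 B=0 C=0 D=0 ZF=1 PC=3
Step 13: PC=3 exec 'SUB A, 1'. After: A=1 B=0 C=0 D=0 ZF=0 PC=4
Step 14: PC=4 exec 'JNZ 2'. After: A=1 B=0 C=0 D=0 ZF=0 PC=2
Step 15: PC=2 exec 'MUL D, 1'. After: A=1 B=0 C=0 D=0 ZF=1 PC=3
Step 16: PC=3 exec 'SUB A, 1'. After: A=0 B=0 C=0 D=0 ZF=1 PC=4
Step 17: PC=4 exec 'JNZ 2'. After: A=0 B=0 C=0 D=0 ZF=1 PC=5
Step 18: PC=5 exec 'ADD C, 6'. After: A=0 B=0 C=6 D=0 ZF=0 PC=6
Step 19: PC=6 exec 'MOV A, 5'. After: A=5 B=0 C=6 D=0 ZF=0 PC=7
Step 20: PC=7 exec 'MOV D, 1'. After: A=5 B=0 C=6 D=1 ZF=0 PC=8
Step 21: PC=8 exec 'MOV C, 4'. After: A=5 B=0 C=4 D=1 ZF=0 PC=9
Step 22: PC=9 exec 'HALT'. After: A=5 B=0 C=4 D=1 ZF=0 PC=9 HALTED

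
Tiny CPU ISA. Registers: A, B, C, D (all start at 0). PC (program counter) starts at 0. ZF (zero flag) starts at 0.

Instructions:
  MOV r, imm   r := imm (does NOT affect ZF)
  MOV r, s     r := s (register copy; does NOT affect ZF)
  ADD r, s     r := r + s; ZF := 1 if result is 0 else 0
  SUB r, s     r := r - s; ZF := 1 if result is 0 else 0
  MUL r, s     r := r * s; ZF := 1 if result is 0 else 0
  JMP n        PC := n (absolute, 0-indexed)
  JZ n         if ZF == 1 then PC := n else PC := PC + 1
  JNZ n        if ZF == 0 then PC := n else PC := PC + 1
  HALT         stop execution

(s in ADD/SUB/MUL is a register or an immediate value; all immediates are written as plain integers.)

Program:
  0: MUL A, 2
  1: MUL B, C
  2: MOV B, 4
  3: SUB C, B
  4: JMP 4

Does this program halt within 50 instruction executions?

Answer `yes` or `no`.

Step 1: PC=0 exec 'MUL A, 2'. After: A=0 B=0 C=0 D=0 ZF=1 PC=1
Step 2: PC=1 exec 'MUL B, C'. After: A=0 B=0 C=0 D=0 ZF=1 PC=2
Step 3: PC=2 exec 'MOV B, 4'. After: A=0 B=4 C=0 D=0 ZF=1 PC=3
Step 4: PC=3 exec 'SUB C, B'. After: A=0 B=4 C=-4 D=0 ZF=0 PC=4
Step 5: PC=4 exec 'JMP 4'. After: A=0 B=4 C=-4 D=0 ZF=0 PC=4
State after step 5 equals state after step 4: the program is in a cycle of length 1 and will never halt.

Answer: no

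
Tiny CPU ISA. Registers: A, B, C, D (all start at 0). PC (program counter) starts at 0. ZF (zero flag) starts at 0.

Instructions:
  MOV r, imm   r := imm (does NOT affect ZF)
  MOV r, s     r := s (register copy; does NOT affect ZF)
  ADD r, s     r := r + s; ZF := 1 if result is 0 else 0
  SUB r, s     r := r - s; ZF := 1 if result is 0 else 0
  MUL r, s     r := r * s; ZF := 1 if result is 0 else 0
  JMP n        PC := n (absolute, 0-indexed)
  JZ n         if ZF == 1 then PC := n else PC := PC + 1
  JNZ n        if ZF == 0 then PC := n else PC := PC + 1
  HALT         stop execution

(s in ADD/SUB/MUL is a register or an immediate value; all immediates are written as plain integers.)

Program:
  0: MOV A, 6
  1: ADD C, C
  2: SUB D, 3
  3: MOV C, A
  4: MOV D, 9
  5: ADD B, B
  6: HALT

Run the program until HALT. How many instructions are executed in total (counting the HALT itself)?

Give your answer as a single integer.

Answer: 7

Derivation:
Step 1: PC=0 exec 'MOV A, 6'. After: A=6 B=0 C=0 D=0 ZF=0 PC=1
Step 2: PC=1 exec 'ADD C, C'. After: A=6 B=0 C=0 D=0 ZF=1 PC=2
Step 3: PC=2 exec 'SUB D, 3'. After: A=6 B=0 C=0 D=-3 ZF=0 PC=3
Step 4: PC=3 exec 'MOV C, A'. After: A=6 B=0 C=6 D=-3 ZF=0 PC=4
Step 5: PC=4 exec 'MOV D, 9'. After: A=6 B=0 C=6 D=9 ZF=0 PC=5
Step 6: PC=5 exec 'ADD B, B'. After: A=6 B=0 C=6 D=9 ZF=1 PC=6
Step 7: PC=6 exec 'HALT'. After: A=6 B=0 C=6 D=9 ZF=1 PC=6 HALTED
Total instructions executed: 7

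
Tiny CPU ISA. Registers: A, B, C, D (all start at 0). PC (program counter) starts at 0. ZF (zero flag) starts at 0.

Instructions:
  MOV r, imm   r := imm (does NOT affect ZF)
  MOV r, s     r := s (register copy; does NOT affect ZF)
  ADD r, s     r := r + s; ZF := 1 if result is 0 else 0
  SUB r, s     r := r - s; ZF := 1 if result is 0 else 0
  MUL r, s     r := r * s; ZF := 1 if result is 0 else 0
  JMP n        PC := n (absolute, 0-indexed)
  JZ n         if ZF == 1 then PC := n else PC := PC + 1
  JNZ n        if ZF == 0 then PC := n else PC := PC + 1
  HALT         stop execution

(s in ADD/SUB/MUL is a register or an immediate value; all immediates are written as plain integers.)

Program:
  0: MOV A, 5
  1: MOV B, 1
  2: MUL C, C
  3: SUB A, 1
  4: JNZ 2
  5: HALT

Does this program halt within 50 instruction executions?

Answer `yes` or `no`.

Step 1: PC=0 exec 'MOV A, 5'. After: A=5 B=0 C=0 D=0 ZF=0 PC=1
Step 2: PC=1 exec 'MOV B, 1'. After: A=5 B=1 C=0 D=0 ZF=0 PC=2
Step 3: PC=2 exec 'MUL C, C'. After: A=5 B=1 C=0 D=0 ZF=1 PC=3
Step 4: PC=3 exec 'SUB A, 1'. After: A=4 B=1 C=0 D=0 ZF=0 PC=4
Step 5: PC=4 exec 'JNZ 2'. After: A=4 B=1 C=0 D=0 ZF=0 PC=2
Step 6: PC=2 exec 'MUL C, C'. After: A=4 B=1 C=0 D=0 ZF=1 PC=3
Step 7: PC=3 exec 'SUB A, 1'. After: A=3 B=1 C=0 D=0 ZF=0 PC=4
Step 8: PC=4 exec 'JNZ 2'. After: A=3 B=1 C=0 D=0 ZF=0 PC=2
Step 9: PC=2 exec 'MUL C, C'. After: A=3 B=1 C=0 D=0 ZF=1 PC=3
Step 10: PC=3 exec 'SUB A, 1'. After: A=2 B=1 C=0 D=0 ZF=0 PC=4
Step 11: PC=4 exec 'JNZ 2'. After: A=2 B=1 C=0 D=0 ZF=0 PC=2
Step 12: PC=2 exec 'MUL C, C'. After: A=2 B=1 C=0 D=0 ZF=1 PC=3
Step 13: PC=3 exec 'SUB A, 1'. After: A=1 B=1 C=0 D=0 ZF=0 PC=4
Step 14: PC=4 exec 'JNZ 2'. After: A=1 B=1 C=0 D=0 ZF=0 PC=2
Step 15: PC=2 exec 'MUL C, C'. After: A=1 B=1 C=0 D=0 ZF=1 PC=3
Step 16: PC=3 exec 'SUB A, 1'. After: A=0 B=1 C=0 D=0 ZF=1 PC=4
Step 17: PC=4 exec 'JNZ 2'. After: A=0 B=1 C=0 D=0 ZF=1 PC=5
Step 18: PC=5 exec 'HALT'. After: A=0 B=1 C=0 D=0 ZF=1 PC=5 HALTED

Answer: yes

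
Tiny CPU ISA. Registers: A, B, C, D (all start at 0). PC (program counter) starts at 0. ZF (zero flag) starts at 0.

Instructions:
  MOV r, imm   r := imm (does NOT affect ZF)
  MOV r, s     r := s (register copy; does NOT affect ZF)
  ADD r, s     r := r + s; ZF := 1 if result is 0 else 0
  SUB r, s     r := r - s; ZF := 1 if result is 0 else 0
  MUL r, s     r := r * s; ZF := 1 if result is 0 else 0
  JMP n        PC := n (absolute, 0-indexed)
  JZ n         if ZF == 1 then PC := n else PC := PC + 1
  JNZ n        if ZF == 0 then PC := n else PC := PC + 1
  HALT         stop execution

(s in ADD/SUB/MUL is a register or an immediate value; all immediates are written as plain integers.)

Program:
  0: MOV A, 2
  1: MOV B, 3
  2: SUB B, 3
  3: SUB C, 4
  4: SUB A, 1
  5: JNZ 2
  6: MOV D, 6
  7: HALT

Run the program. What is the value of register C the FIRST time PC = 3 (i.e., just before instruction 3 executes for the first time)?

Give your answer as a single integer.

Step 1: PC=0 exec 'MOV A, 2'. After: A=2 B=0 C=0 D=0 ZF=0 PC=1
Step 2: PC=1 exec 'MOV B, 3'. After: A=2 B=3 C=0 D=0 ZF=0 PC=2
Step 3: PC=2 exec 'SUB B, 3'. After: A=2 B=0 C=0 D=0 ZF=1 PC=3
First time PC=3: C=0

0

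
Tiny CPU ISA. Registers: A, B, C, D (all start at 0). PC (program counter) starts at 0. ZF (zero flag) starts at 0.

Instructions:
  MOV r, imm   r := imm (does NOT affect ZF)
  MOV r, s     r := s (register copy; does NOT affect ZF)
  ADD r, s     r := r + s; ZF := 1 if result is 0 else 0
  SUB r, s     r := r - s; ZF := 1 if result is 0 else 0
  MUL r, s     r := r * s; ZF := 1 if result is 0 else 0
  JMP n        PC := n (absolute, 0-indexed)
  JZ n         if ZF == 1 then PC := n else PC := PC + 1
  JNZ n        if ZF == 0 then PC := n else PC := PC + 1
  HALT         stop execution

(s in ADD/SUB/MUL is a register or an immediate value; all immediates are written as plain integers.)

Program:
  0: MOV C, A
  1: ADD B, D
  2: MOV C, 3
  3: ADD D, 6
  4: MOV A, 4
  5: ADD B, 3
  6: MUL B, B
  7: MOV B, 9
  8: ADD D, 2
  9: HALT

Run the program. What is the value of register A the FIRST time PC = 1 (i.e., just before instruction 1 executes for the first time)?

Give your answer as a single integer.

Step 1: PC=0 exec 'MOV C, A'. After: A=0 B=0 C=0 D=0 ZF=0 PC=1
First time PC=1: A=0

0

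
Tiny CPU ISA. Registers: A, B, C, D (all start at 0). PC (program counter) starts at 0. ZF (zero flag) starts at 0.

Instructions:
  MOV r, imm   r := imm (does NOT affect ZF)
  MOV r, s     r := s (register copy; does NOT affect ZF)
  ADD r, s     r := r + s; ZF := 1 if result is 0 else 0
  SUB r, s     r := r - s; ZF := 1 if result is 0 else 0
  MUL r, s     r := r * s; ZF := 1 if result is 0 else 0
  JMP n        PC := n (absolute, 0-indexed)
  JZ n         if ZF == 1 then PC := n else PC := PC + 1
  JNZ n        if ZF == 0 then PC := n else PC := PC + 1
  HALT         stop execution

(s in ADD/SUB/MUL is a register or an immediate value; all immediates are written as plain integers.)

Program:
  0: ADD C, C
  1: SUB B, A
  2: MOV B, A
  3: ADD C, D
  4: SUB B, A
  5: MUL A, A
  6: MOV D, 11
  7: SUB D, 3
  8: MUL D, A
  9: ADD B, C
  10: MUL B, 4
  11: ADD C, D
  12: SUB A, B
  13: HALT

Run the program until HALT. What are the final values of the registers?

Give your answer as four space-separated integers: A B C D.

Step 1: PC=0 exec 'ADD C, C'. After: A=0 B=0 C=0 D=0 ZF=1 PC=1
Step 2: PC=1 exec 'SUB B, A'. After: A=0 B=0 C=0 D=0 ZF=1 PC=2
Step 3: PC=2 exec 'MOV B, A'. After: A=0 B=0 C=0 D=0 ZF=1 PC=3
Step 4: PC=3 exec 'ADD C, D'. After: A=0 B=0 C=0 D=0 ZF=1 PC=4
Step 5: PC=4 exec 'SUB B, A'. After: A=0 B=0 C=0 D=0 ZF=1 PC=5
Step 6: PC=5 exec 'MUL A, A'. After: A=0 B=0 C=0 D=0 ZF=1 PC=6
Step 7: PC=6 exec 'MOV D, 11'. After: A=0 B=0 C=0 D=11 ZF=1 PC=7
Step 8: PC=7 exec 'SUB D, 3'. After: A=0 B=0 C=0 D=8 ZF=0 PC=8
Step 9: PC=8 exec 'MUL D, A'. After: A=0 B=0 C=0 D=0 ZF=1 PC=9
Step 10: PC=9 exec 'ADD B, C'. After: A=0 B=0 C=0 D=0 ZF=1 PC=10
Step 11: PC=10 exec 'MUL B, 4'. After: A=0 B=0 C=0 D=0 ZF=1 PC=11
Step 12: PC=11 exec 'ADD C, D'. After: A=0 B=0 C=0 D=0 ZF=1 PC=12
Step 13: PC=12 exec 'SUB A, B'. After: A=0 B=0 C=0 D=0 ZF=1 PC=13
Step 14: PC=13 exec 'HALT'. After: A=0 B=0 C=0 D=0 ZF=1 PC=13 HALTED

Answer: 0 0 0 0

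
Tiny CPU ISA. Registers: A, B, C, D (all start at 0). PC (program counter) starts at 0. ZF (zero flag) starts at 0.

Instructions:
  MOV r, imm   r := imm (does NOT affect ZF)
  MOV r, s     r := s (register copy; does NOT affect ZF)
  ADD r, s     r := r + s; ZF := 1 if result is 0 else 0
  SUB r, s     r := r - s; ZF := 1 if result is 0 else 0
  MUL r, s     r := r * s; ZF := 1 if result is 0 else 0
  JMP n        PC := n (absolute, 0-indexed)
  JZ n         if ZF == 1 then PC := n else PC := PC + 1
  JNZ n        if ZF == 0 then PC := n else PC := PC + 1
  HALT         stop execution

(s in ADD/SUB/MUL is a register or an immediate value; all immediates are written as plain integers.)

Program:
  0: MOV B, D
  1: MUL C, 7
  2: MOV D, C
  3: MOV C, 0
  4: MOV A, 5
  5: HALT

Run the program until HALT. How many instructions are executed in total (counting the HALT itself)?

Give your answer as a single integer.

Answer: 6

Derivation:
Step 1: PC=0 exec 'MOV B, D'. After: A=0 B=0 C=0 D=0 ZF=0 PC=1
Step 2: PC=1 exec 'MUL C, 7'. After: A=0 B=0 C=0 D=0 ZF=1 PC=2
Step 3: PC=2 exec 'MOV D, C'. After: A=0 B=0 C=0 D=0 ZF=1 PC=3
Step 4: PC=3 exec 'MOV C, 0'. After: A=0 B=0 C=0 D=0 ZF=1 PC=4
Step 5: PC=4 exec 'MOV A, 5'. After: A=5 B=0 C=0 D=0 ZF=1 PC=5
Step 6: PC=5 exec 'HALT'. After: A=5 B=0 C=0 D=0 ZF=1 PC=5 HALTED
Total instructions executed: 6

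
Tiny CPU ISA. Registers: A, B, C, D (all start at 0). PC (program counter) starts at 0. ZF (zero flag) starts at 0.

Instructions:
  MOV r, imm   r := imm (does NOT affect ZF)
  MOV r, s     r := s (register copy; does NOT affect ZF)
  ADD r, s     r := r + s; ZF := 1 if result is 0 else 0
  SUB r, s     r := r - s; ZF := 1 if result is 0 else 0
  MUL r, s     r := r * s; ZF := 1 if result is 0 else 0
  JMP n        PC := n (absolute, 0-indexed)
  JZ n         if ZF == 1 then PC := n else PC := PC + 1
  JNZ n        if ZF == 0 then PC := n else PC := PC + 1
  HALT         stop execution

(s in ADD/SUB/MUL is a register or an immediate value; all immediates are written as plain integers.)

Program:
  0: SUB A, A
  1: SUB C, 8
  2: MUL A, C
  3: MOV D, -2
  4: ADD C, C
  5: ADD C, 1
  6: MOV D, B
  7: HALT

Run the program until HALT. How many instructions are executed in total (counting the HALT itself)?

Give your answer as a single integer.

Step 1: PC=0 exec 'SUB A, A'. After: A=0 B=0 C=0 D=0 ZF=1 PC=1
Step 2: PC=1 exec 'SUB C, 8'. After: A=0 B=0 C=-8 D=0 ZF=0 PC=2
Step 3: PC=2 exec 'MUL A, C'. After: A=0 B=0 C=-8 D=0 ZF=1 PC=3
Step 4: PC=3 exec 'MOV D, -2'. After: A=0 B=0 C=-8 D=-2 ZF=1 PC=4
Step 5: PC=4 exec 'ADD C, C'. After: A=0 B=0 C=-16 D=-2 ZF=0 PC=5
Step 6: PC=5 exec 'ADD C, 1'. After: A=0 B=0 C=-15 D=-2 ZF=0 PC=6
Step 7: PC=6 exec 'MOV D, B'. After: A=0 B=0 C=-15 D=0 ZF=0 PC=7
Step 8: PC=7 exec 'HALT'. After: A=0 B=0 C=-15 D=0 ZF=0 PC=7 HALTED
Total instructions executed: 8

Answer: 8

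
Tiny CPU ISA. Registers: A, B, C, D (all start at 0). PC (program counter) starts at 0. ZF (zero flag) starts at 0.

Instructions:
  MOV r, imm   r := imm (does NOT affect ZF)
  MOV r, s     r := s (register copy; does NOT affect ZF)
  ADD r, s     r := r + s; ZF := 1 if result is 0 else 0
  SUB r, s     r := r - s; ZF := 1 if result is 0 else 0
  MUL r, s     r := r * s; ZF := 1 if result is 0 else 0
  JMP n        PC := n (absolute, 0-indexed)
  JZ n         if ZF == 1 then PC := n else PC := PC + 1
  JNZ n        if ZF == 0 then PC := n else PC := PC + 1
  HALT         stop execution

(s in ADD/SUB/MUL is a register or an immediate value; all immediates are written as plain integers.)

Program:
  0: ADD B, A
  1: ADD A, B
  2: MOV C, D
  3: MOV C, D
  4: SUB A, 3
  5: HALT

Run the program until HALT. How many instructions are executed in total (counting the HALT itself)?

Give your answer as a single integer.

Step 1: PC=0 exec 'ADD B, A'. After: A=0 B=0 C=0 D=0 ZF=1 PC=1
Step 2: PC=1 exec 'ADD A, B'. After: A=0 B=0 C=0 D=0 ZF=1 PC=2
Step 3: PC=2 exec 'MOV C, D'. After: A=0 B=0 C=0 D=0 ZF=1 PC=3
Step 4: PC=3 exec 'MOV C, D'. After: A=0 B=0 C=0 D=0 ZF=1 PC=4
Step 5: PC=4 exec 'SUB A, 3'. After: A=-3 B=0 C=0 D=0 ZF=0 PC=5
Step 6: PC=5 exec 'HALT'. After: A=-3 B=0 C=0 D=0 ZF=0 PC=5 HALTED
Total instructions executed: 6

Answer: 6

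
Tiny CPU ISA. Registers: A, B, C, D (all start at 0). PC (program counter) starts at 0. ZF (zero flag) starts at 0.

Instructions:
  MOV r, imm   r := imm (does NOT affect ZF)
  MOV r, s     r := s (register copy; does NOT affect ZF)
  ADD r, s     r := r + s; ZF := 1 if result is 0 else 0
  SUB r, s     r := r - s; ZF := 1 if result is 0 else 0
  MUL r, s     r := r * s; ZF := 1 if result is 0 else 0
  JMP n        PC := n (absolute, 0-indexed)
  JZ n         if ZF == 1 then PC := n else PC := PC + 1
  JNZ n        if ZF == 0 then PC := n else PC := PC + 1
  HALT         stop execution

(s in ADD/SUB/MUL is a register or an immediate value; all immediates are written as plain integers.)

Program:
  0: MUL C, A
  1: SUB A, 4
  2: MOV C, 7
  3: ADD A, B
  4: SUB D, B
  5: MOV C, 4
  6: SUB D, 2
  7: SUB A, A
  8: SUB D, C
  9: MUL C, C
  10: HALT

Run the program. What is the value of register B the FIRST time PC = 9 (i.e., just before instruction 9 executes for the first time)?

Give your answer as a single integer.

Step 1: PC=0 exec 'MUL C, A'. After: A=0 B=0 C=0 D=0 ZF=1 PC=1
Step 2: PC=1 exec 'SUB A, 4'. After: A=-4 B=0 C=0 D=0 ZF=0 PC=2
Step 3: PC=2 exec 'MOV C, 7'. After: A=-4 B=0 C=7 D=0 ZF=0 PC=3
Step 4: PC=3 exec 'ADD A, B'. After: A=-4 B=0 C=7 D=0 ZF=0 PC=4
Step 5: PC=4 exec 'SUB D, B'. After: A=-4 B=0 C=7 D=0 ZF=1 PC=5
Step 6: PC=5 exec 'MOV C, 4'. After: A=-4 B=0 C=4 D=0 ZF=1 PC=6
Step 7: PC=6 exec 'SUB D, 2'. After: A=-4 B=0 C=4 D=-2 ZF=0 PC=7
Step 8: PC=7 exec 'SUB A, A'. After: A=0 B=0 C=4 D=-2 ZF=1 PC=8
Step 9: PC=8 exec 'SUB D, C'. After: A=0 B=0 C=4 D=-6 ZF=0 PC=9
First time PC=9: B=0

0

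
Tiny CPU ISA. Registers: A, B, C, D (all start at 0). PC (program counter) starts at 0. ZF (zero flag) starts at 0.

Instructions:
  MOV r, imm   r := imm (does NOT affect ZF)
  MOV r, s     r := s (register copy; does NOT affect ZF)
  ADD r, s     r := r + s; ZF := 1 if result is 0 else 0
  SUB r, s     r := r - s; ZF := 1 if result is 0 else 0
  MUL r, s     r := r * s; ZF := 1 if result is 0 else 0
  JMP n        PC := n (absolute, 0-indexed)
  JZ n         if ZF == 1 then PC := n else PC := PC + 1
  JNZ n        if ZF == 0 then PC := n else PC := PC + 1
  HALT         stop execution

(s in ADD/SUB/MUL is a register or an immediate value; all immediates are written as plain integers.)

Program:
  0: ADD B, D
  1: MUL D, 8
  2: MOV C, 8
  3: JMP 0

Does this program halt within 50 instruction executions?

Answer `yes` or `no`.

Step 1: PC=0 exec 'ADD B, D'. After: A=0 B=0 C=0 D=0 ZF=1 PC=1
Step 2: PC=1 exec 'MUL D, 8'. After: A=0 B=0 C=0 D=0 ZF=1 PC=2
Step 3: PC=2 exec 'MOV C, 8'. After: A=0 B=0 C=8 D=0 ZF=1 PC=3
Step 4: PC=3 exec 'JMP 0'. After: A=0 B=0 C=8 D=0 ZF=1 PC=0
Step 5: PC=0 exec 'ADD B, D'. After: A=0 B=0 C=8 D=0 ZF=1 PC=1
Step 6: PC=1 exec 'MUL D, 8'. After: A=0 B=0 C=8 D=0 ZF=1 PC=2
Step 7: PC=2 exec 'MOV C, 8'. After: A=0 B=0 C=8 D=0 ZF=1 PC=3
State after step 7 equals state after step 3: the program is in a cycle of length 4 and will never halt.

Answer: no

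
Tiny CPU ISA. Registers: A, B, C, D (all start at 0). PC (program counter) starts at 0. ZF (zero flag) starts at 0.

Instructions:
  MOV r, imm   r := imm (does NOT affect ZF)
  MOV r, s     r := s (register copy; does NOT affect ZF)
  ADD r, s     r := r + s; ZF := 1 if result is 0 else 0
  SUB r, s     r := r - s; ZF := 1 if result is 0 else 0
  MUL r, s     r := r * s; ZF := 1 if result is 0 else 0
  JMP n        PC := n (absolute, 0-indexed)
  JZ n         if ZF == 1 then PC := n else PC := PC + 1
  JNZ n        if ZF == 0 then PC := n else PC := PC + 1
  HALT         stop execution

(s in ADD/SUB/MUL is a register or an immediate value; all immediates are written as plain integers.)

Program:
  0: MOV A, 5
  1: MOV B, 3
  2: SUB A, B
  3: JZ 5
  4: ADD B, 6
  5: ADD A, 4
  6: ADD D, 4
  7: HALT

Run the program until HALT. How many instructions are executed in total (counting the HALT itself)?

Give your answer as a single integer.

Answer: 8

Derivation:
Step 1: PC=0 exec 'MOV A, 5'. After: A=5 B=0 C=0 D=0 ZF=0 PC=1
Step 2: PC=1 exec 'MOV B, 3'. After: A=5 B=3 C=0 D=0 ZF=0 PC=2
Step 3: PC=2 exec 'SUB A, B'. After: A=2 B=3 C=0 D=0 ZF=0 PC=3
Step 4: PC=3 exec 'JZ 5'. After: A=2 B=3 C=0 D=0 ZF=0 PC=4
Step 5: PC=4 exec 'ADD B, 6'. After: A=2 B=9 C=0 D=0 ZF=0 PC=5
Step 6: PC=5 exec 'ADD A, 4'. After: A=6 B=9 C=0 D=0 ZF=0 PC=6
Step 7: PC=6 exec 'ADD D, 4'. After: A=6 B=9 C=0 D=4 ZF=0 PC=7
Step 8: PC=7 exec 'HALT'. After: A=6 B=9 C=0 D=4 ZF=0 PC=7 HALTED
Total instructions executed: 8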